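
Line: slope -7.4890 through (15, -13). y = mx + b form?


y + 13 = -7.4890(x - 15)
y = -7.4890x - 13 + 7.4890*15
y = -7.4890x + 99.3350

y = -7.4890x + 99.3350


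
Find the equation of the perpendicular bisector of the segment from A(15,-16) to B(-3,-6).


Midpoint = (6, -11)
Slope of AB = dy/dx = 10/(-18) = -0.5556
Perp slope = -dx/dy = 18/10 = 1.8000
b = My - (perp slope)*Mx = -11 + (-18*6)/10 = -11 - 10.8000 = -21.8000

y = 1.8000x - 21.8000


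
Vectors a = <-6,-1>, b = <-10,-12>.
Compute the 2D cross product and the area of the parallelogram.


cross = -6*(-12) + 1*(-10) = 72 - 10 = 62
Parallelogram area = |62| = 62

cross = 62, parallelogram area = 62


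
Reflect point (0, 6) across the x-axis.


Reflection rule for x-axis: (x, -y)
(0, 6) -> (0, -6)

(0, -6)


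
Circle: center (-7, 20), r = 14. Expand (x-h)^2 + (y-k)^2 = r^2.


(x+ 7)^2 + (y-20)^2 = 14^2
D = -2h = 14, E = -2k = -40
F = h^2+k^2-r^2 = 49+400-196 = 253

x^2 + y^2 + 14x - 40y + 253 = 0


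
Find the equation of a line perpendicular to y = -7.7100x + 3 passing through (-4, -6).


Perpendicular slope = -1/m1 = -1/(-7.7100) = 0.1297
b2 = y0 - m2*x0 = -6 - 4/(-7.7100) = -6 + 0.5188 = -5.4812

y = 0.1297x - 5.4812


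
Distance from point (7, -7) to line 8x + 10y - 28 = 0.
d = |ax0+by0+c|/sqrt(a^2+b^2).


|8*7 + 10*(-7) - 28| = |-42| = 42
sqrt(64 + 100) = sqrt(164) = 12.8062
d = 42/sqrt(164) = 3.2796

3.2796


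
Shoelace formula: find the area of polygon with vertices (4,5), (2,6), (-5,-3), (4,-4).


sum(xi*y_{i+1}) = 4*6 + 2*(-3) - 5*(-4) + 4*5 = 58
sum(yi*x_{i+1}) = 5*2 + 6*(-5) - 3*4 - 4*4 = -48
Area = |58 + 48|/2 = 106/2 = 53.0000

53.0000 sq units


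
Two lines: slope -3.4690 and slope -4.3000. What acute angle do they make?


m1-m2 = 0.831
1+m1*m2 = 15.9167
tan(theta) = |0.831/15.9167| = 0.052209
theta = arctan(|0.831/15.9167|) = 2.9887 degrees (acute angle)

2.9887 degrees


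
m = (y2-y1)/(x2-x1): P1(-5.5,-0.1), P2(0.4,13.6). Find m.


dy = 13.6 + 0.1 = 13.7
dx = 0.4 + 5.5 = 5.9
m = 13.7/5.9 = 2.3220

m = 2.3220


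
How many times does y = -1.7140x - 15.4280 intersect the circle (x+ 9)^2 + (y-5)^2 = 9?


Substitute y = -1.7140x - 15.4280: (x+ 9)^2 + (-1.7140x- 15.4280-5)^2 = 9
Expand to Ax^2 + Bx + C = 0, where b-k = -20.428
A = 1+m^2 = 3.937796
B = 2(m(b-k) - h) = 2(-1.7140*(-20.428) + 9) = 88.027184
C = h^2 + (b-k)^2 - r^2 = 81 + 417.303184 - 9 = 489.303184
disc = B^2-4AC = 7748.7851 - 7707.1045 = 41.6806
disc > 0

2 intersection points


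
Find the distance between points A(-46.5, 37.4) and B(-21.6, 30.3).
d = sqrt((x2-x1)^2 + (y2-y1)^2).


dx = -21.6 + 46.5 = 24.9
dy = 30.3 - 37.4 = -7.1
d = sqrt(620.01 + 50.41) = sqrt(670.42) = 25.8925

25.8925


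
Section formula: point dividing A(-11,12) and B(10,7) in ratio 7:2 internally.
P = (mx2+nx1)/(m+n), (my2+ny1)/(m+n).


Px = (7*10 + 2*(-11))/9 = 48/9 = 5.3333
Py = (7*7 + 2*12)/9 = 73/9 = 8.1111

P = (5.3333, 8.1111)


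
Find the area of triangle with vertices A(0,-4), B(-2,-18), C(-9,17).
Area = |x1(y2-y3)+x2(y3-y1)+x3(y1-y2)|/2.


0*(-18-17) = 0
-2*(17+ 4) = -42
-9*(-4+ 18) = -126
sum = -168
Area = |-168|/2 = 84.0000

84.0000 sq units


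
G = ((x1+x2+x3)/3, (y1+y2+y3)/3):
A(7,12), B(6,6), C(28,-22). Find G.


Gx = (7+6+28)/3 = 41/3 = 13.6667
Gy = (12+6- 22)/3 = -4/3 = -1.3333

G = (13.6667, -1.3333)


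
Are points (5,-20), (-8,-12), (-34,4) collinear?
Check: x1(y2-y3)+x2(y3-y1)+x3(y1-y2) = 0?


5*(-12-4) - 8*(4+ 20) - 34*(-20+ 12)
= -80 - 192 + 272 = 0

Yes, collinear (determinant = 0)


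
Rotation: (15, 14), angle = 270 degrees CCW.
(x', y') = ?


cos(270) = 0, sin(270) = -1
x' = 15*0 - 14*(-1) = 14
y' = 15*(-1) + 14*0 = -15

(14, -15)


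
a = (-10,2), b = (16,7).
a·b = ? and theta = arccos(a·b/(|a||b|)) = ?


a·b = -10*16 + 2*7 = -160 + 14 = -146
|a| = sqrt(100+4) = 10.1980
|b| = sqrt(256+49) = 17.4642
cos(theta) = -146/(sqrt(104)*sqrt(305)) = -146/sqrt(31720) = -0.819759
theta = arccos(-146/sqrt(31720)) = 145.0607 degrees

a·b = -146, theta = 145.0607 deg


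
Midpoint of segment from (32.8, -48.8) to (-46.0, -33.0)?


Mx = (32.8 - 46.0)/2 = -13.2/2 = -6.6000
My = (-48.8 - 33.0)/2 = -81.8/2 = -40.9000

(-6.6000, -40.9000)


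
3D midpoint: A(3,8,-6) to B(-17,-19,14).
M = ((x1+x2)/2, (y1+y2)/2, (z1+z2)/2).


Mx = (3- 17)/2 = -7.0000
My = (8- 19)/2 = -5.5000
Mz = (-6+14)/2 = 4.0000

M = (-7.0000, -5.5000, 4.0000)


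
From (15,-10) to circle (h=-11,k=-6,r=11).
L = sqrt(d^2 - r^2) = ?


d = sqrt((15+ 11)^2 + (-10+ 6)^2) = sqrt(676+16) = 26.3059
L = sqrt(692.0000 - 121) = sqrt(571.0000) = 23.8956

23.8956


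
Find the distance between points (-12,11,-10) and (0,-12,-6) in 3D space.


dx=12, dy=-23, dz=4
d = sqrt(144+529+16) = sqrt(689) = 26.2488

26.2488


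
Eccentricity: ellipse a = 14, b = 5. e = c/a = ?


c = sqrt(196-25) = sqrt(171) = 13.0767
e = c/a = sqrt(171)/14 = 0.9340

e = 0.9340


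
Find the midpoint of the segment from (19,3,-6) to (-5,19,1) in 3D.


Mx = (19- 5)/2 = 7.0000
My = (3+19)/2 = 11.0000
Mz = (-6+1)/2 = -2.5000

M = (7.0000, 11.0000, -2.5000)


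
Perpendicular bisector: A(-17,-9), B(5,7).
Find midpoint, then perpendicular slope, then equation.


Midpoint = (-6, -1)
Slope of AB = dy/dx = 16/22 = 0.7273
Perp slope = -dx/dy = -22/16 = -1.3750
b = My - (perp slope)*Mx = -1 + (22*(-6))/16 = -1 - 8.2500 = -9.2500

y = -1.3750x - 9.2500


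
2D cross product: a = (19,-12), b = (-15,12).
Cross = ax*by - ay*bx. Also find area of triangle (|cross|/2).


cross = 19*12 + 12*(-15) = 228 - 180 = 48
Triangle area = |48|/2 = 48/2 = 24.0000

cross = 48, triangle area = 24.0000


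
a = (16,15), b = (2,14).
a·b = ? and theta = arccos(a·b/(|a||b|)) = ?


a·b = 16*2 + 15*14 = 32 + 210 = 242
|a| = sqrt(256+225) = 21.9317
|b| = sqrt(4+196) = 14.1421
cos(theta) = 242/(sqrt(481)*sqrt(200)) = 242/sqrt(96200) = 0.780239
theta = arccos(242/sqrt(96200)) = 38.7175 degrees

a·b = 242, theta = 38.7175 deg


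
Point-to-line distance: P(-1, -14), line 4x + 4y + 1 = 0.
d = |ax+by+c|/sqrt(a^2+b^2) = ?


|4*(-1) + 4*(-14) + 1| = |-59| = 59
sqrt(16 + 16) = sqrt(32) = 5.6569
d = 59/sqrt(32) = 10.4298

10.4298


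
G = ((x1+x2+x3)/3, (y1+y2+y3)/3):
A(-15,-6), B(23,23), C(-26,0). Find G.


Gx = (-15+23- 26)/3 = -18/3 = -6.0000
Gy = (-6+23+0)/3 = 17/3 = 5.6667

G = (-6.0000, 5.6667)


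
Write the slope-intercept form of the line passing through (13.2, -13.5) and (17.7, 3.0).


m = (16.5)/(4.5) = 3.6667
b = y1 - m*x1 = -13.5 - (16.5*13.2)/(4.5) = -13.5 - 48.4000 = -61.9000

y = 3.6667x - 61.9000


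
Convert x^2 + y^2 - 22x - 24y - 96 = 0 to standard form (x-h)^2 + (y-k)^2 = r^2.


h = -D/2 = 22/2 = 11
k = -E/2 = 24/2 = 12
r^2 = h^2 + k^2 - F = 121 + 144 + 96 = 361
r = 19

Center (11, 12), radius = 19


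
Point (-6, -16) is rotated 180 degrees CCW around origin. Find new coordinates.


cos(180) = -1, sin(180) = 0
x' = -6*(-1) + 16*0 = 6
y' = -6*0 - 16*(-1) = 16

(6, 16)


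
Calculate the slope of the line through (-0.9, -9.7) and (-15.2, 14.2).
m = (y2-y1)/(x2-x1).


dy = 14.2 + 9.7 = 23.9
dx = -15.2 + 0.9 = -14.3
m = 23.9/(-14.3) = -1.6713

m = -1.6713


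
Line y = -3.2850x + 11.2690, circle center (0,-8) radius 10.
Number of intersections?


Substitute y = -3.2850x + 11.2690: (x-0)^2 + (-3.2850x+11.2690+ 8)^2 = 100
Expand to Ax^2 + Bx + C = 0, where b-k = 19.269
A = 1+m^2 = 11.791225
B = 2(m(b-k) - h) = 2(-3.2850*19.269 - 0) = -126.59733
C = h^2 + (b-k)^2 - r^2 = 0 + 371.294361 - 100 = 271.294361
disc = B^2-4AC = 16026.8840 - 12795.5714 = 3231.3126
disc > 0

2 intersection points


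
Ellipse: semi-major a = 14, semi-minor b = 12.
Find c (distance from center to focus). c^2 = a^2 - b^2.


c^2 = 14^2 - 12^2 = 196 - 144 = 52
c = sqrt(52) = 7.2111

c = 7.2111


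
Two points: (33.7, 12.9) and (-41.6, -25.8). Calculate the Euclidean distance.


dx = -41.6 - 33.7 = -75.3
dy = -25.8 - 12.9 = -38.7
d = sqrt(5670.09 + 1497.69) = sqrt(7167.78) = 84.6627

84.6627


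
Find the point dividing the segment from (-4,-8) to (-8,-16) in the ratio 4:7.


Px = (4*(-8) + 7*(-4))/11 = -60/11 = -5.4545
Py = (4*(-16) + 7*(-8))/11 = -120/11 = -10.9091

P = (-5.4545, -10.9091)


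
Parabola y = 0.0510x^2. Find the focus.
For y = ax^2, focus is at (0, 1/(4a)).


a = 0.0510
4a = 0.2040
focus = (0, 1/0.2040) = (0, 4.9020)

Focus = (0, 4.9020)


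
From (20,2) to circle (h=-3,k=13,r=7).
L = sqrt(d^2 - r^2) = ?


d = sqrt((20+ 3)^2 + (2-13)^2) = sqrt(529+121) = 25.4951
L = sqrt(650.0000 - 49) = sqrt(601.0000) = 24.5153

24.5153


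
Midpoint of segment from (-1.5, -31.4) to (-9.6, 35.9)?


Mx = (-1.5 - 9.6)/2 = -11.1/2 = -5.5500
My = (-31.4 + 35.9)/2 = 4.5/2 = 2.2500

(-5.5500, 2.2500)


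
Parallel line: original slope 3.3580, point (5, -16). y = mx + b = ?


Parallel lines have equal slopes.
m2 = 3.3580
b2 = -16 - 3.3580*5 = -32.7900

y = 3.3580x - 32.7900


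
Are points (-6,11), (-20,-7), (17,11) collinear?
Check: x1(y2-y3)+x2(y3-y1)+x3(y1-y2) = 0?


-6*(-7-11) - 20*(11-11) + 17*(11+ 7)
= 108 + 0 + 306 = 414

No, not collinear (determinant = 414)


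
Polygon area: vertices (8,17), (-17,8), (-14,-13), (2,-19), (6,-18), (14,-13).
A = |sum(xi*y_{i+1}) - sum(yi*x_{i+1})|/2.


sum(xi*y_{i+1}) = 8*8 - 17*(-13) - 14*(-19) + 2*(-18) + 6*(-13) + 14*17 = 675
sum(yi*x_{i+1}) = 17*(-17) + 8*(-14) - 13*2 - 19*6 - 18*14 - 13*8 = -897
Area = |675 + 897|/2 = 1572/2 = 786.0000

786.0000 sq units


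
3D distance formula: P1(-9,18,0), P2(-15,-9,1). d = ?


dx=-6, dy=-27, dz=1
d = sqrt(36+729+1) = sqrt(766) = 27.6767

27.6767


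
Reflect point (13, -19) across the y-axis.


Reflection rule for y-axis: (-x, y)
(13, -19) -> (-13, -19)

(-13, -19)


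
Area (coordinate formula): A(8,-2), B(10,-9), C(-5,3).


8*(-9-3) = -96
10*(3+ 2) = 50
-5*(-2+ 9) = -35
sum = -81
Area = |-81|/2 = 40.5000

40.5000 sq units


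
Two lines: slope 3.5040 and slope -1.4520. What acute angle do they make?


m1-m2 = 4.956
1+m1*m2 = -4.087808
tan(theta) = |4.956/(-4.087808)| = 1.212386
theta = arctan(|4.956/(-4.087808)|) = 50.4835 degrees (acute angle)

50.4835 degrees


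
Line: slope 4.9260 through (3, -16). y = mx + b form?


y + 16 = 4.9260(x - 3)
y = 4.9260x - 16 - 4.9260*3
y = 4.9260x - 30.7780

y = 4.9260x - 30.7780


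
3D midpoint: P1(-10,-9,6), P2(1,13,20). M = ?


Mx = (-10+1)/2 = -4.5000
My = (-9+13)/2 = 2.0000
Mz = (6+20)/2 = 13.0000

M = (-4.5000, 2.0000, 13.0000)


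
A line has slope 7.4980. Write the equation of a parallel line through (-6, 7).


Parallel lines have equal slopes.
m2 = 7.4980
b2 = 7 - 7.4980*(-6) = 51.9880

y = 7.4980x + 51.9880


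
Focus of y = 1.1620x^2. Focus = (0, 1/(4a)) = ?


a = 1.1620
4a = 4.6480
focus = (0, 1/4.6480) = (0, 0.2151)

Focus = (0, 0.2151)


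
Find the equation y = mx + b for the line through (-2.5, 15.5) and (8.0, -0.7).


m = (-16.2)/(10.5) = -1.5429
b = y1 - m*x1 = 15.5 - (-16.2*(-2.5))/(10.5) = 15.5 - 3.8571 = 11.6429

y = -1.5429x + 11.6429


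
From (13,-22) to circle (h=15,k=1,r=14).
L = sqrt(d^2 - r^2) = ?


d = sqrt((13-15)^2 + (-22-1)^2) = sqrt(4+529) = 23.0868
L = sqrt(533.0000 - 196) = sqrt(337.0000) = 18.3576

18.3576


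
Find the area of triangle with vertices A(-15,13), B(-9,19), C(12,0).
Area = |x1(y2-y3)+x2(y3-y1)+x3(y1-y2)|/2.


-15*(19-0) = -285
-9*(0-13) = 117
12*(13-19) = -72
sum = -240
Area = |-240|/2 = 120.0000

120.0000 sq units


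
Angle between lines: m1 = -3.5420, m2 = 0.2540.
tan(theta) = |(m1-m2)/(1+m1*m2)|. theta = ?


m1-m2 = -3.796
1+m1*m2 = 0.100332
tan(theta) = |-3.796/0.100332| = 37.834390
theta = arctan(|-3.796/0.100332|) = 88.4860 degrees (acute angle)

88.4860 degrees


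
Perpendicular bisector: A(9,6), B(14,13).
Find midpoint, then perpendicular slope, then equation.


Midpoint = (11.5, 9.5)
Slope of AB = dy/dx = 7/5 = 1.4000
Perp slope = -dx/dy = -5/7 = -0.7143
b = My - (perp slope)*Mx = 9.5 + (5*11.5)/7 = 9.5 + 8.2143 = 17.7143

y = -0.7143x + 17.7143


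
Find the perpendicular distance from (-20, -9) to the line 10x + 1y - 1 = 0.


|10*(-20) + 1*(-9) - 1| = |-210| = 210
sqrt(100 + 1) = sqrt(101) = 10.0499
d = 210/sqrt(101) = 20.8958

20.8958


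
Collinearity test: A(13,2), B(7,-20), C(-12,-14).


13*(-20+ 14) + 7*(-14-2) - 12*(2+ 20)
= -78 - 112 - 264 = -454

No, not collinear (determinant = -454)


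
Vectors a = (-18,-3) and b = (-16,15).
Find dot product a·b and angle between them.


a·b = -18*(-16) - 3*15 = 288 - 45 = 243
|a| = sqrt(324+9) = 18.2483
|b| = sqrt(256+225) = 21.9317
cos(theta) = 243/(sqrt(333)*sqrt(481)) = 243/sqrt(160173) = 0.607172
theta = arccos(243/sqrt(160173)) = 52.6147 degrees

a·b = 243, theta = 52.6147 deg


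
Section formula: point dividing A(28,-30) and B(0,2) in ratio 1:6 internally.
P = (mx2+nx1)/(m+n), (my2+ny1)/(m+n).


Px = (1*0 + 6*28)/7 = 168/7 = 24.0000
Py = (1*2 + 6*(-30))/7 = -178/7 = -25.4286

P = (24.0000, -25.4286)


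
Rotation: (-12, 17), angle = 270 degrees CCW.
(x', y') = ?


cos(270) = 0, sin(270) = -1
x' = -12*0 - 17*(-1) = 17
y' = -12*(-1) + 17*0 = 12

(17, 12)


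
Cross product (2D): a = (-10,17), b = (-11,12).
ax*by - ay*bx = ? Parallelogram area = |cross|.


cross = -10*12 - 17*(-11) = -120 + 187 = 67
Parallelogram area = |67| = 67

cross = 67, parallelogram area = 67


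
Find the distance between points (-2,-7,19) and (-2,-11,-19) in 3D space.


dx=0, dy=-4, dz=-38
d = sqrt(0+16+1444) = sqrt(1460) = 38.2099

38.2099


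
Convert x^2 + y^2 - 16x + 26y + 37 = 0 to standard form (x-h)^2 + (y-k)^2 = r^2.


h = -D/2 = 16/2 = 8
k = -E/2 = -26/2 = -13
r^2 = h^2 + k^2 - F = 64 + 169 - 37 = 196
r = 14

Center (8, -13), radius = 14


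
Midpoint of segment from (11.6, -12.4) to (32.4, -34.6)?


Mx = (11.6 + 32.4)/2 = 44.0/2 = 22.0000
My = (-12.4 - 34.6)/2 = -47.0/2 = -23.5000

(22.0000, -23.5000)


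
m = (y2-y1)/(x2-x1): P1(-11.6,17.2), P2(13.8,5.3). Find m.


dy = 5.3 - 17.2 = -11.9
dx = 13.8 + 11.6 = 25.4
m = -11.9/25.4 = -0.4685

m = -0.4685


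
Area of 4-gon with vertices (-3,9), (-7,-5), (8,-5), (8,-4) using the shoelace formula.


sum(xi*y_{i+1}) = -3*(-5) - 7*(-5) + 8*(-4) + 8*9 = 90
sum(yi*x_{i+1}) = 9*(-7) - 5*8 - 5*8 - 4*(-3) = -131
Area = |90 + 131|/2 = 221/2 = 110.5000

110.5000 sq units


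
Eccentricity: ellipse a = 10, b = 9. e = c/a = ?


c = sqrt(100-81) = sqrt(19) = 4.3589
e = c/a = sqrt(19)/10 = 0.4359

e = 0.4359


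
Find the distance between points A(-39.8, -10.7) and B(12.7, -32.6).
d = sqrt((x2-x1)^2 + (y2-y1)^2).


dx = 12.7 + 39.8 = 52.5
dy = -32.6 + 10.7 = -21.9
d = sqrt(2756.25 + 479.61) = sqrt(3235.86) = 56.8846

56.8846


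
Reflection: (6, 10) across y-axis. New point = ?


Reflection rule for y-axis: (-x, y)
(6, 10) -> (-6, 10)

(-6, 10)


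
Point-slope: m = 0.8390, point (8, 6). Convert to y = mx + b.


y - 6 = 0.8390(x - 8)
y = 0.8390x + 6 - 0.8390*8
y = 0.8390x - 0.7120

y = 0.8390x - 0.7120


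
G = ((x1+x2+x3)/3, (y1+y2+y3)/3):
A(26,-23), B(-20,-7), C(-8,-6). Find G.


Gx = (26- 20- 8)/3 = -2/3 = -0.6667
Gy = (-23- 7- 6)/3 = -36/3 = -12.0000

G = (-0.6667, -12.0000)


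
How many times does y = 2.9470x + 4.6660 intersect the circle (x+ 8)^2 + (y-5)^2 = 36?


Substitute y = 2.9470x + 4.6660: (x+ 8)^2 + (2.9470x+4.6660-5)^2 = 36
Expand to Ax^2 + Bx + C = 0, where b-k = -0.334
A = 1+m^2 = 9.684809
B = 2(m(b-k) - h) = 2(2.9470*(-0.334) + 8) = 14.031404
C = h^2 + (b-k)^2 - r^2 = 64 + 0.111556 - 36 = 28.111556
disc = B^2-4AC = 196.8803 - 1089.0202 = -892.1399
disc < 0

0 intersection points


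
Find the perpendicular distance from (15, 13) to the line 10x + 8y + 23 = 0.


|10*15 + 8*13 + 23| = |277| = 277
sqrt(100 + 64) = sqrt(164) = 12.8062
d = 277/sqrt(164) = 21.6301

21.6301


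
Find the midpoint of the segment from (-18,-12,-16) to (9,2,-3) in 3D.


Mx = (-18+9)/2 = -4.5000
My = (-12+2)/2 = -5.0000
Mz = (-16- 3)/2 = -9.5000

M = (-4.5000, -5.0000, -9.5000)


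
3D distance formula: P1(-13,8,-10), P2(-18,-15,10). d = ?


dx=-5, dy=-23, dz=20
d = sqrt(25+529+400) = sqrt(954) = 30.8869

30.8869


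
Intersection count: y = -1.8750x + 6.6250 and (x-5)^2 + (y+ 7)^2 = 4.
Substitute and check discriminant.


Substitute y = -1.8750x + 6.6250: (x-5)^2 + (-1.8750x+6.6250+ 7)^2 = 4
Expand to Ax^2 + Bx + C = 0, where b-k = 13.625
A = 1+m^2 = 4.515625
B = 2(m(b-k) - h) = 2(-1.8750*13.625 - 5) = -61.09375
C = h^2 + (b-k)^2 - r^2 = 25 + 185.640625 - 4 = 206.640625
disc = B^2-4AC = 3732.4463 - 3732.4463 = 0
disc = 0

1 intersection point (tangent)


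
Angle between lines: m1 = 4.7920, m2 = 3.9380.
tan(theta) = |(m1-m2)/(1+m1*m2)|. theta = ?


m1-m2 = 0.854
1+m1*m2 = 19.870896
tan(theta) = |0.854/19.870896| = 0.042977
theta = arctan(|0.854/19.870896|) = 2.4609 degrees (acute angle)

2.4609 degrees


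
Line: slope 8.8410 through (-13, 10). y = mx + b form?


y - 10 = 8.8410(x + 13)
y = 8.8410x + 10 - 8.8410*(-13)
y = 8.8410x + 124.9330

y = 8.8410x + 124.9330


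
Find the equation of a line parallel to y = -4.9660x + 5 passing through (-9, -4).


Parallel lines have equal slopes.
m2 = -4.9660
b2 = -4 + 4.9660*(-9) = -48.6940

y = -4.9660x - 48.6940


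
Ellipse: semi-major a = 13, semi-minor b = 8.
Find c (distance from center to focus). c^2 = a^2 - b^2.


c^2 = 13^2 - 8^2 = 169 - 64 = 105
c = sqrt(105) = 10.2470

c = 10.2470


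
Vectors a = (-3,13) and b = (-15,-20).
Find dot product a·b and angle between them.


a·b = -3*(-15) + 13*(-20) = 45 - 260 = -215
|a| = sqrt(9+169) = 13.3417
|b| = sqrt(225+400) = 25.0000
cos(theta) = -215/(sqrt(178)*sqrt(625)) = -215/sqrt(111250) = -0.644597
theta = arccos(-215/sqrt(111250)) = 130.1355 degrees

a·b = -215, theta = 130.1355 deg


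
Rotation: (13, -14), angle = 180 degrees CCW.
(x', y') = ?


cos(180) = -1, sin(180) = 0
x' = 13*(-1) + 14*0 = -13
y' = 13*0 - 14*(-1) = 14

(-13, 14)


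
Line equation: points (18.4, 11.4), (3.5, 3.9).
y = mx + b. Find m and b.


m = (-7.5)/(-14.9) = 0.5034
b = y1 - m*x1 = 11.4 - (-7.5*18.4)/(-14.9) = 11.4 - 9.2617 = 2.1383

y = 0.5034x + 2.1383


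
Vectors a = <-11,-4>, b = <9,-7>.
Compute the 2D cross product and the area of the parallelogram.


cross = -11*(-7) + 4*9 = 77 + 36 = 113
Parallelogram area = |113| = 113

cross = 113, parallelogram area = 113


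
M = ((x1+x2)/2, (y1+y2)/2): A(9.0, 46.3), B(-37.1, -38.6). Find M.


Mx = (9.0 - 37.1)/2 = -28.1/2 = -14.0500
My = (46.3 - 38.6)/2 = 7.7/2 = 3.8500

(-14.0500, 3.8500)


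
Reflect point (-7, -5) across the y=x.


Reflection rule for y=x: (y, x)
(-7, -5) -> (-5, -7)

(-5, -7)


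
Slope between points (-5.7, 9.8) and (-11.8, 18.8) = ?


dy = 18.8 - 9.8 = 9.0
dx = -11.8 + 5.7 = -6.1
m = 9.0/(-6.1) = -1.4754

m = -1.4754


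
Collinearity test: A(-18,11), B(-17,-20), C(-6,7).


-18*(-20-7) - 17*(7-11) - 6*(11+ 20)
= 486 + 68 - 186 = 368

No, not collinear (determinant = 368)


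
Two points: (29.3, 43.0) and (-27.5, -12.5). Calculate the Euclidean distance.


dx = -27.5 - 29.3 = -56.8
dy = -12.5 - 43.0 = -55.5
d = sqrt(3226.24 + 3080.25) = sqrt(6306.49) = 79.4134

79.4134


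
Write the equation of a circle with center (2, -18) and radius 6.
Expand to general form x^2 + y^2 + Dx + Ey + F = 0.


(x-2)^2 + (y+ 18)^2 = 6^2
D = -2h = -4, E = -2k = 36
F = h^2+k^2-r^2 = 4+324-36 = 292

x^2 + y^2 - 4x + 36y + 292 = 0


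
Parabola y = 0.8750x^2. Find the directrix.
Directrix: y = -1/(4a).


a = 0.8750
1/(4a) = 0.2857
directrix: y = -0.2857 = -0.2857

y = -0.2857


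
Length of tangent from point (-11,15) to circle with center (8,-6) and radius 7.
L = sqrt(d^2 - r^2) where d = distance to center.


d = sqrt((-11-8)^2 + (15+ 6)^2) = sqrt(361+441) = 28.3196
L = sqrt(802.0000 - 49) = sqrt(753.0000) = 27.4408

27.4408


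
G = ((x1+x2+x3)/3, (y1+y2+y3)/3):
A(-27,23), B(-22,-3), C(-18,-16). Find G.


Gx = (-27- 22- 18)/3 = -67/3 = -22.3333
Gy = (23- 3- 16)/3 = 4/3 = 1.3333

G = (-22.3333, 1.3333)


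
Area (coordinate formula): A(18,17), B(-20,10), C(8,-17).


18*(10+ 17) = 486
-20*(-17-17) = 680
8*(17-10) = 56
sum = 1222
Area = |1222|/2 = 611.0000

611.0000 sq units


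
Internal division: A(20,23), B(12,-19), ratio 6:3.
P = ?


Px = (6*12 + 3*20)/9 = 132/9 = 14.6667
Py = (6*(-19) + 3*23)/9 = -45/9 = -5.0000

P = (14.6667, -5.0000)


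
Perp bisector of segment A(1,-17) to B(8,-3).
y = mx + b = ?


Midpoint = (4.5, -10)
Slope of AB = dy/dx = 14/7 = 2.0000
Perp slope = -dx/dy = -7/14 = -0.5000
b = My - (perp slope)*Mx = -10 + (7*4.5)/14 = -10 + 2.2500 = -7.7500

y = -0.5000x - 7.7500


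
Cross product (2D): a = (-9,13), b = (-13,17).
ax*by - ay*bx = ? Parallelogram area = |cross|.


cross = -9*17 - 13*(-13) = -153 + 169 = 16
Parallelogram area = |16| = 16

cross = 16, parallelogram area = 16


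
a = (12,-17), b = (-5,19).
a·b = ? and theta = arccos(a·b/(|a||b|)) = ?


a·b = 12*(-5) - 17*19 = -60 - 323 = -383
|a| = sqrt(144+289) = 20.8087
|b| = sqrt(25+361) = 19.6469
cos(theta) = -383/(sqrt(433)*sqrt(386)) = -383/sqrt(167138) = -0.936831
theta = arccos(-383/sqrt(167138)) = 159.5260 degrees

a·b = -383, theta = 159.5260 deg


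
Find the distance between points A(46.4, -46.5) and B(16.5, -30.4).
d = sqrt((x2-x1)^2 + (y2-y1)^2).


dx = 16.5 - 46.4 = -29.9
dy = -30.4 + 46.5 = 16.1
d = sqrt(894.01 + 259.21) = sqrt(1153.22) = 33.9591

33.9591


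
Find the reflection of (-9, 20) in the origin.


Reflection rule for origin: (-x, -y)
(-9, 20) -> (9, -20)

(9, -20)


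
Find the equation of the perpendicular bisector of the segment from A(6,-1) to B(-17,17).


Midpoint = (-5.5, 8)
Slope of AB = dy/dx = 18/(-23) = -0.7826
Perp slope = -dx/dy = 23/18 = 1.2778
b = My - (perp slope)*Mx = 8 + (-23*(-5.5))/18 = 8 + 7.0278 = 15.0278

y = 1.2778x + 15.0278


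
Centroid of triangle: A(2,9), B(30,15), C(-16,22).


Gx = (2+30- 16)/3 = 16/3 = 5.3333
Gy = (9+15+22)/3 = 46/3 = 15.3333

G = (5.3333, 15.3333)


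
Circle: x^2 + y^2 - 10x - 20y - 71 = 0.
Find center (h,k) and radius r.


h = -D/2 = 10/2 = 5
k = -E/2 = 20/2 = 10
r^2 = h^2 + k^2 - F = 25 + 100 + 71 = 196
r = 14

Center (5, 10), radius = 14


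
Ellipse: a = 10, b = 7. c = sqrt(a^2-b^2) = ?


c^2 = 10^2 - 7^2 = 100 - 49 = 51
c = sqrt(51) = 7.1414

c = 7.1414


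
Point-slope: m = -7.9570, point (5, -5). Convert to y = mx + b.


y + 5 = -7.9570(x - 5)
y = -7.9570x - 5 + 7.9570*5
y = -7.9570x + 34.7850

y = -7.9570x + 34.7850


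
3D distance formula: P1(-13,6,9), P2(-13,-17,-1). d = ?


dx=0, dy=-23, dz=-10
d = sqrt(0+529+100) = sqrt(629) = 25.0799

25.0799


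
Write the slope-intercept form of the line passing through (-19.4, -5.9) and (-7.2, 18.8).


m = (24.7)/(12.2) = 2.0246
b = y1 - m*x1 = -5.9 - (24.7*(-19.4))/(12.2) = -5.9 + 39.2770 = 33.3770

y = 2.0246x + 33.3770


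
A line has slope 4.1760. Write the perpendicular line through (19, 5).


Perpendicular slope = -1/m1 = -1/4.1760 = -0.2395
b2 = y0 - m2*x0 = 5 + 19/4.1760 = 5 + 4.5498 = 9.5498

y = -0.2395x + 9.5498


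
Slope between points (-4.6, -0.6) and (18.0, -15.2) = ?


dy = -15.2 + 0.6 = -14.6
dx = 18.0 + 4.6 = 22.6
m = -14.6/22.6 = -0.6460

m = -0.6460


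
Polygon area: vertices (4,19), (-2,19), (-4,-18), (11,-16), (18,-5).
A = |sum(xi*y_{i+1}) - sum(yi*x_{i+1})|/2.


sum(xi*y_{i+1}) = 4*19 - 2*(-18) - 4*(-16) + 11*(-5) + 18*19 = 463
sum(yi*x_{i+1}) = 19*(-2) + 19*(-4) - 18*11 - 16*18 - 5*4 = -620
Area = |463 + 620|/2 = 1083/2 = 541.5000

541.5000 sq units


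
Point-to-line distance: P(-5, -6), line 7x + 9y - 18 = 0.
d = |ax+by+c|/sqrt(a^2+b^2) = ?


|7*(-5) + 9*(-6) - 18| = |-107| = 107
sqrt(49 + 81) = sqrt(130) = 11.4018
d = 107/sqrt(130) = 9.3845

9.3845


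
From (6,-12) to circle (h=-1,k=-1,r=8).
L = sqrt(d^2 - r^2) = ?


d = sqrt((6+ 1)^2 + (-12+ 1)^2) = sqrt(49+121) = 13.0384
L = sqrt(170.0000 - 64) = sqrt(106.0000) = 10.2956

10.2956


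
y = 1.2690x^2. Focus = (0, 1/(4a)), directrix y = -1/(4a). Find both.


a = 1.2690
1/(4a) = 0.1970
Focus = (0, 0.1970)
Directrix: y = -0.1970

Focus = (0, 0.1970), Directrix: y = -0.1970


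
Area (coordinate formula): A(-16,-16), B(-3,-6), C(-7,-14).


-16*(-6+ 14) = -128
-3*(-14+ 16) = -6
-7*(-16+ 6) = 70
sum = -64
Area = |-64|/2 = 32.0000

32.0000 sq units


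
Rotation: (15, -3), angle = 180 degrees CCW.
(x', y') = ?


cos(180) = -1, sin(180) = 0
x' = 15*(-1) + 3*0 = -15
y' = 15*0 - 3*(-1) = 3

(-15, 3)


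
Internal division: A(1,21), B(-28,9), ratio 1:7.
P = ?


Px = (1*(-28) + 7*1)/8 = -21/8 = -2.6250
Py = (1*9 + 7*21)/8 = 156/8 = 19.5000

P = (-2.6250, 19.5000)


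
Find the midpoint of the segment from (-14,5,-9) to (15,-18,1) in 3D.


Mx = (-14+15)/2 = 0.5000
My = (5- 18)/2 = -6.5000
Mz = (-9+1)/2 = -4.0000

M = (0.5000, -6.5000, -4.0000)


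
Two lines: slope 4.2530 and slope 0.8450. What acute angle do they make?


m1-m2 = 3.408
1+m1*m2 = 4.593785
tan(theta) = |3.408/4.593785| = 0.741872
theta = arctan(|3.408/4.593785|) = 36.5707 degrees (acute angle)

36.5707 degrees


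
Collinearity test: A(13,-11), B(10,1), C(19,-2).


13*(1+ 2) + 10*(-2+ 11) + 19*(-11-1)
= 39 + 90 - 228 = -99

No, not collinear (determinant = -99)


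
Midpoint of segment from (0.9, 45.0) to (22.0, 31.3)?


Mx = (0.9 + 22.0)/2 = 22.9/2 = 11.4500
My = (45.0 + 31.3)/2 = 76.3/2 = 38.1500

(11.4500, 38.1500)


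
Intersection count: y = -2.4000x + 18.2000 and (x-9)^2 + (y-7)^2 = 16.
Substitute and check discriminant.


Substitute y = -2.4000x + 18.2000: (x-9)^2 + (-2.4000x+18.2000-7)^2 = 16
Expand to Ax^2 + Bx + C = 0, where b-k = 11.2
A = 1+m^2 = 6.76
B = 2(m(b-k) - h) = 2(-2.4000*11.2 - 9) = -71.76
C = h^2 + (b-k)^2 - r^2 = 81 + 125.44 - 16 = 190.44
disc = B^2-4AC = 5149.4976 - 5149.4976 = 0
disc = 0

1 intersection point (tangent)


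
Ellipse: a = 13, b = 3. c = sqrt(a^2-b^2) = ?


c^2 = 13^2 - 3^2 = 169 - 9 = 160
c = sqrt(160) = 12.6491

c = 12.6491


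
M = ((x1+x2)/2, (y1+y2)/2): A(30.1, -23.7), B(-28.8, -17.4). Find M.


Mx = (30.1 - 28.8)/2 = 1.3/2 = 0.6500
My = (-23.7 - 17.4)/2 = -41.1/2 = -20.5500

(0.6500, -20.5500)


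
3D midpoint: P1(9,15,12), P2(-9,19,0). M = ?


Mx = (9- 9)/2 = 0
My = (15+19)/2 = 17.0000
Mz = (12+0)/2 = 6.0000

M = (0, 17.0000, 6.0000)


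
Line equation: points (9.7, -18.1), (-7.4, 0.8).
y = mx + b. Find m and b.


m = (18.9)/(-17.1) = -1.1053
b = y1 - m*x1 = -18.1 - (18.9*9.7)/(-17.1) = -18.1 + 10.7211 = -7.3789

y = -1.1053x - 7.3789


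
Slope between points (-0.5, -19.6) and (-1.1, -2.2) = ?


dy = -2.2 + 19.6 = 17.4
dx = -1.1 + 0.5 = -0.6
m = 17.4/(-0.6) = -29.0000

m = -29.0000


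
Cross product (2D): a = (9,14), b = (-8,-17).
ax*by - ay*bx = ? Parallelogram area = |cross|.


cross = 9*(-17) - 14*(-8) = -153 + 112 = -41
Parallelogram area = |-41| = 41

cross = -41, parallelogram area = 41


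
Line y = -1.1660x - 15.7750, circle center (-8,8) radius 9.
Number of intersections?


Substitute y = -1.1660x - 15.7750: (x+ 8)^2 + (-1.1660x- 15.7750-8)^2 = 81
Expand to Ax^2 + Bx + C = 0, where b-k = -23.775
A = 1+m^2 = 2.359556
B = 2(m(b-k) - h) = 2(-1.1660*(-23.775) + 8) = 71.4433
C = h^2 + (b-k)^2 - r^2 = 64 + 565.250625 - 81 = 548.250625
disc = B^2-4AC = 5104.1451 - 5174.5122 = -70.3671
disc < 0

0 intersection points


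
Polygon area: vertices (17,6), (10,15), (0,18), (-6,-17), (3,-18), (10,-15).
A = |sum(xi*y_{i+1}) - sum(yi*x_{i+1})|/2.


sum(xi*y_{i+1}) = 17*15 + 10*18 + 0*(-17) - 6*(-18) + 3*(-15) + 10*6 = 558
sum(yi*x_{i+1}) = 6*10 + 15*0 + 18*(-6) - 17*3 - 18*10 - 15*17 = -534
Area = |558 + 534|/2 = 1092/2 = 546.0000

546.0000 sq units


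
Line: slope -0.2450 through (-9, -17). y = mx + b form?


y + 17 = -0.2450(x + 9)
y = -0.2450x - 17 + 0.2450*(-9)
y = -0.2450x - 19.2050

y = -0.2450x - 19.2050


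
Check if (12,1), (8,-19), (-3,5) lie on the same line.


12*(-19-5) + 8*(5-1) - 3*(1+ 19)
= -288 + 32 - 60 = -316

No, not collinear (determinant = -316)


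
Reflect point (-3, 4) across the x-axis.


Reflection rule for x-axis: (x, -y)
(-3, 4) -> (-3, -4)

(-3, -4)


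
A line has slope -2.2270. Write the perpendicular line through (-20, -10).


Perpendicular slope = -1/m1 = -1/(-2.2270) = 0.4490
b2 = y0 - m2*x0 = -10 - 20/(-2.2270) = -10 + 8.9807 = -1.0193

y = 0.4490x - 1.0193


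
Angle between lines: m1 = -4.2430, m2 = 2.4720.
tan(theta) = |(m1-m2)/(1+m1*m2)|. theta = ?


m1-m2 = -6.715
1+m1*m2 = -9.488696
tan(theta) = |-6.715/(-9.488696)| = 0.707684
theta = arctan(|-6.715/(-9.488696)|) = 35.2864 degrees (acute angle)

35.2864 degrees


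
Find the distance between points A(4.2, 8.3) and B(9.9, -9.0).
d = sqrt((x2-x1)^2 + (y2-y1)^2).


dx = 9.9 - 4.2 = 5.7
dy = -9.0 - 8.3 = -17.3
d = sqrt(32.49 + 299.29) = sqrt(331.78) = 18.2148

18.2148


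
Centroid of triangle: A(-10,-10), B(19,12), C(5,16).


Gx = (-10+19+5)/3 = 14/3 = 4.6667
Gy = (-10+12+16)/3 = 18/3 = 6.0000

G = (4.6667, 6.0000)


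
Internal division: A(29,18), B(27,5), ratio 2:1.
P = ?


Px = (2*27 + 1*29)/3 = 83/3 = 27.6667
Py = (2*5 + 1*18)/3 = 28/3 = 9.3333

P = (27.6667, 9.3333)


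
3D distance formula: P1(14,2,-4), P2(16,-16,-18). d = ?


dx=2, dy=-18, dz=-14
d = sqrt(4+324+196) = sqrt(524) = 22.8910

22.8910


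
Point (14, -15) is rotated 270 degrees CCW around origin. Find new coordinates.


cos(270) = 0, sin(270) = -1
x' = 14*0 + 15*(-1) = -15
y' = 14*(-1) - 15*0 = -14

(-15, -14)


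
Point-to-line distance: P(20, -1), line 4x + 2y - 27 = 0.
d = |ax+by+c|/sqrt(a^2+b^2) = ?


|4*20 + 2*(-1) - 27| = |51| = 51
sqrt(16 + 4) = sqrt(20) = 4.4721
d = 51/sqrt(20) = 11.4039

11.4039


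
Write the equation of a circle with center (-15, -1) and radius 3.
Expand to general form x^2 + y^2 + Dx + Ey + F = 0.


(x+ 15)^2 + (y+ 1)^2 = 3^2
D = -2h = 30, E = -2k = 2
F = h^2+k^2-r^2 = 225+1-9 = 217

x^2 + y^2 + 30x + 2y + 217 = 0


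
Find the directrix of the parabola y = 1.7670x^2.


a = 1.7670
1/(4a) = 0.1415
directrix: y = -0.1415 = -0.1415

y = -0.1415


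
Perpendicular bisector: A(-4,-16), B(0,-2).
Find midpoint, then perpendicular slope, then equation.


Midpoint = (-2, -9)
Slope of AB = dy/dx = 14/4 = 3.5000
Perp slope = -dx/dy = -4/14 = -0.2857
b = My - (perp slope)*Mx = -9 + (4*(-2))/14 = -9 - 0.5714 = -9.5714

y = -0.2857x - 9.5714


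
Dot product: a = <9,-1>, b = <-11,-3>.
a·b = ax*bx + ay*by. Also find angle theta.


a·b = 9*(-11) - 1*(-3) = -99 + 3 = -96
|a| = sqrt(81+1) = 9.0554
|b| = sqrt(121+9) = 11.4018
cos(theta) = -96/(sqrt(82)*sqrt(130)) = -96/sqrt(10660) = -0.929807
theta = arccos(-96/sqrt(10660)) = 158.4047 degrees

a·b = -96, theta = 158.4047 deg


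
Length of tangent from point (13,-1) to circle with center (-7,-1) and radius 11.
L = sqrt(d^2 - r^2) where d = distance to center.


d = sqrt((13+ 7)^2 + (-1+ 1)^2) = sqrt(400+0) = 20.0000
L = sqrt(400.0000 - 121) = sqrt(279.0000) = 16.7033

16.7033


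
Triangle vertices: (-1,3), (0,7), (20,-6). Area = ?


-1*(7+ 6) = -13
0*(-6-3) = 0
20*(3-7) = -80
sum = -93
Area = |-93|/2 = 46.5000

46.5000 sq units


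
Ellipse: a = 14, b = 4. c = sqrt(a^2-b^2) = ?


c^2 = 14^2 - 4^2 = 196 - 16 = 180
c = sqrt(180) = 13.4164

c = 13.4164


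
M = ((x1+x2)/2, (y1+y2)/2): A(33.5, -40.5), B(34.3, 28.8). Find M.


Mx = (33.5 + 34.3)/2 = 67.8/2 = 33.9000
My = (-40.5 + 28.8)/2 = -11.7/2 = -5.8500

(33.9000, -5.8500)


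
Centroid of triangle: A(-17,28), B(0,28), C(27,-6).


Gx = (-17+0+27)/3 = 10/3 = 3.3333
Gy = (28+28- 6)/3 = 50/3 = 16.6667

G = (3.3333, 16.6667)


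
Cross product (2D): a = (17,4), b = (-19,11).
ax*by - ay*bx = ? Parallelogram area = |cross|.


cross = 17*11 - 4*(-19) = 187 + 76 = 263
Parallelogram area = |263| = 263

cross = 263, parallelogram area = 263


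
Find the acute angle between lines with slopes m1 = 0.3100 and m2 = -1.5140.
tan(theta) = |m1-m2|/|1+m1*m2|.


m1-m2 = 1.824
1+m1*m2 = 0.53066
tan(theta) = |1.824/0.53066| = 3.437229
theta = arctan(|1.824/0.53066|) = 73.7786 degrees (acute angle)

73.7786 degrees


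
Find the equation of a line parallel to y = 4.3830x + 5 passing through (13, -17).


Parallel lines have equal slopes.
m2 = 4.3830
b2 = -17 - 4.3830*13 = -73.9790

y = 4.3830x - 73.9790


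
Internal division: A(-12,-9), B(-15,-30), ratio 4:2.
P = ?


Px = (4*(-15) + 2*(-12))/6 = -84/6 = -14.0000
Py = (4*(-30) + 2*(-9))/6 = -138/6 = -23.0000

P = (-14.0000, -23.0000)


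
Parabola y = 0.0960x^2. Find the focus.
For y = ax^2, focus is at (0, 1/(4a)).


a = 0.0960
4a = 0.3840
focus = (0, 1/0.3840) = (0, 2.6042)

Focus = (0, 2.6042)


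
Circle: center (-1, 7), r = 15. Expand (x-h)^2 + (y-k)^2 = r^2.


(x+ 1)^2 + (y-7)^2 = 15^2
D = -2h = 2, E = -2k = -14
F = h^2+k^2-r^2 = 1+49-225 = -175

x^2 + y^2 + 2x - 14y - 175 = 0


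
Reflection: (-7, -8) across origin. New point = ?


Reflection rule for origin: (-x, -y)
(-7, -8) -> (7, 8)

(7, 8)


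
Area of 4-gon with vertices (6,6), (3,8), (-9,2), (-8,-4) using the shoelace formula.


sum(xi*y_{i+1}) = 6*8 + 3*2 - 9*(-4) - 8*6 = 42
sum(yi*x_{i+1}) = 6*3 + 8*(-9) + 2*(-8) - 4*6 = -94
Area = |42 + 94|/2 = 136/2 = 68.0000

68.0000 sq units


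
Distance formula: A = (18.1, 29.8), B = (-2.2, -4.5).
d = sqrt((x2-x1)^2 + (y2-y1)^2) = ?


dx = -2.2 - 18.1 = -20.3
dy = -4.5 - 29.8 = -34.3
d = sqrt(412.09 + 1176.49) = sqrt(1588.58) = 39.8570

39.8570


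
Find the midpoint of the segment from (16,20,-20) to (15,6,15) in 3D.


Mx = (16+15)/2 = 15.5000
My = (20+6)/2 = 13.0000
Mz = (-20+15)/2 = -2.5000

M = (15.5000, 13.0000, -2.5000)


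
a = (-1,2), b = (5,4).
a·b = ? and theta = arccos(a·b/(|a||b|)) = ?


a·b = -1*5 + 2*4 = -5 + 8 = 3
|a| = sqrt(1+4) = 2.2361
|b| = sqrt(25+16) = 6.4031
cos(theta) = 3/(sqrt(5)*sqrt(41)) = 3/sqrt(205) = 0.209529
theta = arccos(3/sqrt(205)) = 77.9052 degrees

a·b = 3, theta = 77.9052 deg


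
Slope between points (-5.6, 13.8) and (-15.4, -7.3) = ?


dy = -7.3 - 13.8 = -21.1
dx = -15.4 + 5.6 = -9.8
m = -21.1/(-9.8) = 2.1531

m = 2.1531


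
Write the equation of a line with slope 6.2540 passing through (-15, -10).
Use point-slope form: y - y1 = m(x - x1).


y + 10 = 6.2540(x + 15)
y = 6.2540x - 10 - 6.2540*(-15)
y = 6.2540x + 83.8100

y = 6.2540x + 83.8100


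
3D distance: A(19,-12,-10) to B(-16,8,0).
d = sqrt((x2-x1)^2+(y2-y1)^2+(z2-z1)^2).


dx=-35, dy=20, dz=10
d = sqrt(1225+400+100) = sqrt(1725) = 41.5331

41.5331


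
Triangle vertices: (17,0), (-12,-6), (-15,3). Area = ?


17*(-6-3) = -153
-12*(3-0) = -36
-15*(0+ 6) = -90
sum = -279
Area = |-279|/2 = 139.5000

139.5000 sq units


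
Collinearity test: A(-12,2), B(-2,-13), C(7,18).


-12*(-13-18) - 2*(18-2) + 7*(2+ 13)
= 372 - 32 + 105 = 445

No, not collinear (determinant = 445)


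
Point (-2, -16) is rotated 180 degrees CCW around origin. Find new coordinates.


cos(180) = -1, sin(180) = 0
x' = -2*(-1) + 16*0 = 2
y' = -2*0 - 16*(-1) = 16

(2, 16)


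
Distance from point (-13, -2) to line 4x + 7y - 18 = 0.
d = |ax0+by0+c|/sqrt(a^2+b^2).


|4*(-13) + 7*(-2) - 18| = |-84| = 84
sqrt(16 + 49) = sqrt(65) = 8.0623
d = 84/sqrt(65) = 10.4189

10.4189


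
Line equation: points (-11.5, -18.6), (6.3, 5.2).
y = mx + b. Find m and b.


m = (23.8)/(17.8) = 1.3371
b = y1 - m*x1 = -18.6 - (23.8*(-11.5))/(17.8) = -18.6 + 15.3764 = -3.2236

y = 1.3371x - 3.2236


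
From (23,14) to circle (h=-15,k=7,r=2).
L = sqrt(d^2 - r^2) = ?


d = sqrt((23+ 15)^2 + (14-7)^2) = sqrt(1444+49) = 38.6394
L = sqrt(1493.0000 - 4) = sqrt(1489.0000) = 38.5876

38.5876


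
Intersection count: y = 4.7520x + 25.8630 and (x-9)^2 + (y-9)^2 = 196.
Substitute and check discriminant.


Substitute y = 4.7520x + 25.8630: (x-9)^2 + (4.7520x+25.8630-9)^2 = 196
Expand to Ax^2 + Bx + C = 0, where b-k = 16.863
A = 1+m^2 = 23.581504
B = 2(m(b-k) - h) = 2(4.7520*16.863 - 9) = 142.265952
C = h^2 + (b-k)^2 - r^2 = 81 + 284.360769 - 196 = 169.360769
disc = B^2-4AC = 20239.6011 - 15975.1266 = 4264.4745
disc > 0

2 intersection points


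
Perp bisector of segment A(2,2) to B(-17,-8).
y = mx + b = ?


Midpoint = (-7.5, -3)
Slope of AB = dy/dx = -10/(-19) = 0.5263
Perp slope = -dx/dy = -19/10 = -1.9000
b = My - (perp slope)*Mx = -3 + (-19*(-7.5))/(-10) = -3 - 14.2500 = -17.2500

y = -1.9000x - 17.2500


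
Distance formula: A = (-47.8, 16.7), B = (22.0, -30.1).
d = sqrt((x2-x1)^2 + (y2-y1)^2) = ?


dx = 22.0 + 47.8 = 69.8
dy = -30.1 - 16.7 = -46.8
d = sqrt(4872.04 + 2190.24) = sqrt(7062.28) = 84.0374

84.0374


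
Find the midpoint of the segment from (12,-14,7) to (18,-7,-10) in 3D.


Mx = (12+18)/2 = 15.0000
My = (-14- 7)/2 = -10.5000
Mz = (7- 10)/2 = -1.5000

M = (15.0000, -10.5000, -1.5000)


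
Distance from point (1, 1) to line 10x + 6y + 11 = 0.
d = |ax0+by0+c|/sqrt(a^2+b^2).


|10*1 + 6*1 + 11| = |27| = 27
sqrt(100 + 36) = sqrt(136) = 11.6619
d = 27/sqrt(136) = 2.3152

2.3152


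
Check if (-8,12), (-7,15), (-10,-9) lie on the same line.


-8*(15+ 9) - 7*(-9-12) - 10*(12-15)
= -192 + 147 + 30 = -15

No, not collinear (determinant = -15)


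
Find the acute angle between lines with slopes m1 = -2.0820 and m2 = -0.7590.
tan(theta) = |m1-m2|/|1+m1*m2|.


m1-m2 = -1.323
1+m1*m2 = 2.580238
tan(theta) = |-1.323/2.580238| = 0.512743
theta = arctan(|-1.323/2.580238|) = 27.1462 degrees (acute angle)

27.1462 degrees


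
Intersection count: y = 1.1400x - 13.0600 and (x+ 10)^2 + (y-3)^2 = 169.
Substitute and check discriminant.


Substitute y = 1.1400x - 13.0600: (x+ 10)^2 + (1.1400x- 13.0600-3)^2 = 169
Expand to Ax^2 + Bx + C = 0, where b-k = -16.06
A = 1+m^2 = 2.2996
B = 2(m(b-k) - h) = 2(1.1400*(-16.06) + 10) = -16.6168
C = h^2 + (b-k)^2 - r^2 = 100 + 257.9236 - 169 = 188.9236
disc = B^2-4AC = 276.1180 - 1737.7948 = -1461.6768
disc < 0

0 intersection points


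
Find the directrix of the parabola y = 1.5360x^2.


a = 1.5360
1/(4a) = 0.1628
directrix: y = -0.1628 = -0.1628

y = -0.1628


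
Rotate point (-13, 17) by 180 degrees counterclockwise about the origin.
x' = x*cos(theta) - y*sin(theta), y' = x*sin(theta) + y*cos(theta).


cos(180) = -1, sin(180) = 0
x' = -13*(-1) - 17*0 = 13
y' = -13*0 + 17*(-1) = -17

(13, -17)


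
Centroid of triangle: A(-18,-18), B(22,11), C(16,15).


Gx = (-18+22+16)/3 = 20/3 = 6.6667
Gy = (-18+11+15)/3 = 8/3 = 2.6667

G = (6.6667, 2.6667)


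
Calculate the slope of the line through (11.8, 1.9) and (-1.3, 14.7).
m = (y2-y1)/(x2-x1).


dy = 14.7 - 1.9 = 12.8
dx = -1.3 - 11.8 = -13.1
m = 12.8/(-13.1) = -0.9771

m = -0.9771


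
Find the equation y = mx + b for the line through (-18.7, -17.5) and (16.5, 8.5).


m = (26.0)/(35.2) = 0.7386
b = y1 - m*x1 = -17.5 - (26.0*(-18.7))/(35.2) = -17.5 + 13.8125 = -3.6875

y = 0.7386x - 3.6875


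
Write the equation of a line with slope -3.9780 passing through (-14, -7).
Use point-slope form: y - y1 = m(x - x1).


y + 7 = -3.9780(x + 14)
y = -3.9780x - 7 + 3.9780*(-14)
y = -3.9780x - 62.6920

y = -3.9780x - 62.6920


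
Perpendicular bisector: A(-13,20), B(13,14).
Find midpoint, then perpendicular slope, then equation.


Midpoint = (0, 17)
Slope of AB = dy/dx = -6/26 = -0.2308
Perp slope = -dx/dy = 26/6 = 4.3333
b = My - (perp slope)*Mx = 17 + (26*0)/(-6) = 17 + 0 = 17.0000

y = 4.3333x + 17.0000


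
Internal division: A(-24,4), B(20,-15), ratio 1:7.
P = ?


Px = (1*20 + 7*(-24))/8 = -148/8 = -18.5000
Py = (1*(-15) + 7*4)/8 = 13/8 = 1.6250

P = (-18.5000, 1.6250)
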